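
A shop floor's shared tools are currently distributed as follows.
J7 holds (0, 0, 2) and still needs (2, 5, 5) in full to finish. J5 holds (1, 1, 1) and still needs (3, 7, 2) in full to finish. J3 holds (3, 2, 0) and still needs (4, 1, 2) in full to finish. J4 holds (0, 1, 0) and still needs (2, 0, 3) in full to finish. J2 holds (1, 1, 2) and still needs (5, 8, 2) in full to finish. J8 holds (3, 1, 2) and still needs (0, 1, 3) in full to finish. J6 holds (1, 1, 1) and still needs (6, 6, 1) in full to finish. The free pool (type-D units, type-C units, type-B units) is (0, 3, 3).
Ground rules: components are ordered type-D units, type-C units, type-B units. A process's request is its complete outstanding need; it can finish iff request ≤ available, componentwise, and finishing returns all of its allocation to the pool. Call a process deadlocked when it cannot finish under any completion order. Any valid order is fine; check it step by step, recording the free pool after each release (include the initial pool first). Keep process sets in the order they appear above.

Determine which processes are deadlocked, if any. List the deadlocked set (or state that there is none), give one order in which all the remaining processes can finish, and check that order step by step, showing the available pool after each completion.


Deadlocked set: J5, J3, J2 and J6.
Key observation: after J8, J4, J7 the pool peaks at (3, 5, 7), and each blocked process is short somewhere: J5 on type-C units; J3 on type-D units; J2 on type-D units, type-C units; J6 on type-D units, type-C units.
A valid finishing order for the others: J8, J4, J7. Walking it through:
  pool = (0, 3, 3)
  run J8 (needs (0, 1, 3), free (0, 3, 3)); after release of (3, 1, 2) the pool is (3, 4, 5)
  run J4 (needs (2, 0, 3), free (3, 4, 5)); after release of (0, 1, 0) the pool is (3, 5, 5)
  run J7 (needs (2, 5, 5), free (3, 5, 5)); after release of (0, 0, 2) the pool is (3, 5, 7)
None of the blocked processes ever fits:
  J5 cannot run: need (3, 7, 2) vs free (3, 5, 7) (insufficient type-C units)
  J3 cannot run: need (4, 1, 2) vs free (3, 5, 7) (insufficient type-D units)
  J2 cannot run: need (5, 8, 2) vs free (3, 5, 7) (insufficient type-D units and type-C units)
  J6 cannot run: need (6, 6, 1) vs free (3, 5, 7) (insufficient type-D units and type-C units)


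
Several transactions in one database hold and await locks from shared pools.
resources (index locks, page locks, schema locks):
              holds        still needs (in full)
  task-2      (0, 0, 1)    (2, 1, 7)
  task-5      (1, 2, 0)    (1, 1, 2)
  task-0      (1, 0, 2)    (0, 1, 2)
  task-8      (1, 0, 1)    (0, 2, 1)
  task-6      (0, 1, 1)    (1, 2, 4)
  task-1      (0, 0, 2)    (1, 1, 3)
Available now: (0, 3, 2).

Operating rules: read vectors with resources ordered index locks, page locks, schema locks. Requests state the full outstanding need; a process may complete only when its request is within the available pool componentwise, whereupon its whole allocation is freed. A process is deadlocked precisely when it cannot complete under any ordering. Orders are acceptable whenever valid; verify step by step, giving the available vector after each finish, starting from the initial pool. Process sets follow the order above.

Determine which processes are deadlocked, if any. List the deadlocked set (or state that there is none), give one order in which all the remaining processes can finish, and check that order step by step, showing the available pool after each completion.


No process is deadlocked.
Key observation: starting with task-8, each completion frees enough for the next — no one is permanently blocked.
A valid finishing order for the others: task-8, task-1, task-6, task-5, task-0, task-2. Check, step by step:
  pool = (0, 3, 2)
  run task-8 (needs (0, 2, 1), free (0, 3, 2)); after release of (1, 0, 1) the pool is (1, 3, 3)
  run task-1 (needs (1, 1, 3), free (1, 3, 3)); after release of (0, 0, 2) the pool is (1, 3, 5)
  run task-6 (needs (1, 2, 4), free (1, 3, 5)); after release of (0, 1, 1) the pool is (1, 4, 6)
  run task-5 (needs (1, 1, 2), free (1, 4, 6)); after release of (1, 2, 0) the pool is (2, 6, 6)
  run task-0 (needs (0, 1, 2), free (2, 6, 6)); after release of (1, 0, 2) the pool is (3, 6, 8)
  run task-2 (needs (2, 1, 7), free (3, 6, 8)); after release of (0, 0, 1) the pool is (3, 6, 9)


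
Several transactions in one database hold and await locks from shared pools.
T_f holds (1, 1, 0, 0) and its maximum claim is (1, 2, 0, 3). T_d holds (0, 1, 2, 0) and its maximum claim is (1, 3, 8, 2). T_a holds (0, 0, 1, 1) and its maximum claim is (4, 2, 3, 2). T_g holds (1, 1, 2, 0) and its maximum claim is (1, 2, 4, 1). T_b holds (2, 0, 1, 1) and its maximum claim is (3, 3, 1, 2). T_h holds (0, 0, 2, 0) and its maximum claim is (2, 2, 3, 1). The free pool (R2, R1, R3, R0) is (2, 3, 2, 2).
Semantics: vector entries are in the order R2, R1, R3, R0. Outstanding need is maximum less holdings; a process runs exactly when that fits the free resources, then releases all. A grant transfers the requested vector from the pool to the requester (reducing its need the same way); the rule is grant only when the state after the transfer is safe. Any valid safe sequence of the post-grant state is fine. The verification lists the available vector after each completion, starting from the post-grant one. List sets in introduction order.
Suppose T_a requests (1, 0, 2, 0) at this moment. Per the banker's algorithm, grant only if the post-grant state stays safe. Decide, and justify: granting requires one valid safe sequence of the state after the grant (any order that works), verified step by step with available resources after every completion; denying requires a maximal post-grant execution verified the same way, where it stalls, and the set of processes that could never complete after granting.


GRANT — the state after the grant stays safe, e.g. via T_b, T_a, T_g, T_h, T_f, T_d.
Key observation: post-grant, (1, 3, 0, 2) remains, and an order beginning with T_b completes everyone.
Step-by-step check of the post-grant state:
  pool = (1, 3, 0, 2)
  run T_b (needs (1, 3, 0, 1), free (1, 3, 0, 2)); after release of (2, 0, 1, 1) the pool is (3, 3, 1, 3)
  run T_a (needs (3, 2, 0, 1), free (3, 3, 1, 3)); after release of (1, 0, 3, 1) the pool is (4, 3, 4, 4)
  run T_g (needs (0, 1, 2, 1), free (4, 3, 4, 4)); after release of (1, 1, 2, 0) the pool is (5, 4, 6, 4)
  run T_h (needs (2, 2, 1, 1), free (5, 4, 6, 4)); after release of (0, 0, 2, 0) the pool is (5, 4, 8, 4)
  run T_f (needs (0, 1, 0, 3), free (5, 4, 8, 4)); after release of (1, 1, 0, 0) the pool is (6, 5, 8, 4)
  run T_d (needs (1, 2, 6, 2), free (6, 5, 8, 4)); after release of (0, 1, 2, 0) the pool is (6, 6, 10, 4)


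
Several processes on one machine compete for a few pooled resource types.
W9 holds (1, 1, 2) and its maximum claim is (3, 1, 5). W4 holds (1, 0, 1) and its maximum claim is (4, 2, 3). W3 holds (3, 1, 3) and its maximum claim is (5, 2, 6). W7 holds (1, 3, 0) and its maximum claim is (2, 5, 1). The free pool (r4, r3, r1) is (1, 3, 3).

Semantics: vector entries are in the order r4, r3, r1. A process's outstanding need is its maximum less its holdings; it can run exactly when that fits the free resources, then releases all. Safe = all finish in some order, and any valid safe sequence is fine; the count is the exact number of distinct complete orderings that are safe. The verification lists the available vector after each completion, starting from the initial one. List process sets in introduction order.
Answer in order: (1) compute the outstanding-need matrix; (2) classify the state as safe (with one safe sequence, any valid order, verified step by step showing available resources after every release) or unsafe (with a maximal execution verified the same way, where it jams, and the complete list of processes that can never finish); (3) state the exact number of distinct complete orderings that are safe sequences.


(1) Need matrix, components ordered r4, r3, r1:
  W9: (2, 0, 3)
  W4: (3, 2, 2)
  W3: (2, 1, 3)
  W7: (1, 2, 1)
(2) SAFE. One safe sequence: W7, W3, W9, W4.
Key observation: the order's first zero-slack moment is W7 ((1, 2, 1) needed, (1, 3, 3) free — a requested resource with nothing to spare).
Step-by-step check:
  pool = (1, 3, 3)
  run W7 (needs (1, 2, 1), free (1, 3, 3)); after release of (1, 3, 0) the pool is (2, 6, 3)
  run W3 (needs (2, 1, 3), free (2, 6, 3)); after release of (3, 1, 3) the pool is (5, 7, 6)
  run W9 (needs (2, 0, 3), free (5, 7, 6)); after release of (1, 1, 2) the pool is (6, 8, 8)
  run W4 (needs (3, 2, 2), free (6, 8, 8)); after release of (1, 0, 1) the pool is (7, 8, 9)
(3) The exact count: 4 of the possible complete orderings are safe sequences.


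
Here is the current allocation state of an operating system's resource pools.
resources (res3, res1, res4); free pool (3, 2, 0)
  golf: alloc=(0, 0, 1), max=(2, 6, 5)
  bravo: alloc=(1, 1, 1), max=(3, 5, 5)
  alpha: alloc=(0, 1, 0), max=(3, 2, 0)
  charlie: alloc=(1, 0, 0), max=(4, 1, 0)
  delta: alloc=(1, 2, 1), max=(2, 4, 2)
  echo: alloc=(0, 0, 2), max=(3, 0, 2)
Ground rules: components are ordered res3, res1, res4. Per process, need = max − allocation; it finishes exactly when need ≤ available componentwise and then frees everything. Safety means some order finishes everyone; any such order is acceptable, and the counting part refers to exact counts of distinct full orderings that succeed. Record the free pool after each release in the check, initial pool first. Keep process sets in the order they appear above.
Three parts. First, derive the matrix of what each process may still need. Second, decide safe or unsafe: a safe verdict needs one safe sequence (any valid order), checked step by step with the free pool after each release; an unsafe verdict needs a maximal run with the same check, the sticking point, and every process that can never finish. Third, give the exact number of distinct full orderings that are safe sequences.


(1) Remaining need (order res3, res1, res4):
  golf: (2, 6, 4)
  bravo: (2, 4, 4)
  alpha: (3, 1, 0)
  charlie: (3, 1, 0)
  delta: (1, 2, 1)
  echo: (3, 0, 0)
(2) UNSAFE.
Key observation: res4 is the bottleneck — with echo, delta, charlie, alpha done the pool holds (5, 5, 3), short of every remaining need.
Going as far as possible: echo, delta, charlie, alpha; after that, nothing fits. Verifying each step:
  pool = (3, 2, 0)
  echo needs (3, 0, 0) <= (3, 2, 0) -> finishes; pool += (0, 0, 2) = (3, 2, 2)
  delta needs (1, 2, 1) <= (3, 2, 2) -> finishes; pool += (1, 2, 1) = (4, 4, 3)
  charlie needs (3, 1, 0) <= (4, 4, 3) -> finishes; pool += (1, 0, 0) = (5, 4, 3)
  alpha needs (3, 1, 0) <= (5, 4, 3) -> finishes; pool += (0, 1, 0) = (5, 5, 3)
  golf cannot run: need (2, 6, 4) vs free (5, 5, 3) (insufficient res1 and res4)
  bravo cannot run: need (2, 4, 4) vs free (5, 5, 3) (insufficient res4)
Never able to finish: golf and bravo.
(3) The exact count: 0 of the possible complete orderings are safe sequences.


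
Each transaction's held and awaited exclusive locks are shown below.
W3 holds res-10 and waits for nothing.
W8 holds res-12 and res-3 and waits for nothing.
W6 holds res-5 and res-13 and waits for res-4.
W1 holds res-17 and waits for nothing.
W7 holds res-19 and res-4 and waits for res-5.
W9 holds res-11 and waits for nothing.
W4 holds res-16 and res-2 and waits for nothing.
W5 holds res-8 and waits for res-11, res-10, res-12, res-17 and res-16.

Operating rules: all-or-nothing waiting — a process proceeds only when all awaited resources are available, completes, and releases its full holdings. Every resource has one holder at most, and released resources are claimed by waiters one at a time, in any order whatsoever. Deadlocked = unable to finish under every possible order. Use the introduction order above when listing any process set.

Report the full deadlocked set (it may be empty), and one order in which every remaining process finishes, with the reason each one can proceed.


Deadlocked: W6 and W7.
Key observation: W6 -> W7 -> W6 is a circular wait — nothing in it can go first; no other process is dragged down with it.
The rest can finish in the order W8, W1, W9, W3, W4, W5.
Verifying each step:
  run W8 (it waits on nothing); releases res-12 and res-3
  run W1 (it waits on nothing); releases res-17
  run W9 (it waits on nothing); releases res-11
  run W3 (it waits on nothing); releases res-10
  run W4 (it waits on nothing); releases res-16 and res-2
  run W5 (all its waits — res-11, res-10, res-12, res-17 and res-16 — are resolved); releases res-8


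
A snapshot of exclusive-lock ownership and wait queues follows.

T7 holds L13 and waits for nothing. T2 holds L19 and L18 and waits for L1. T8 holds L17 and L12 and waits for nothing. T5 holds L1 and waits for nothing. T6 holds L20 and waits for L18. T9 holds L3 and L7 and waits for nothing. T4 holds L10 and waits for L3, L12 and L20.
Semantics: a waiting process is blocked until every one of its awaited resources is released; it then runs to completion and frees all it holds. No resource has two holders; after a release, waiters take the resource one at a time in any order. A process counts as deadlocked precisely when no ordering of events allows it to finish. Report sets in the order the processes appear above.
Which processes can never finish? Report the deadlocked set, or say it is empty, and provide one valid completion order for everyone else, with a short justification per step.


No process is deadlocked.
Key observation: all waits point, directly or indirectly, at processes that can finish, so nothing is permanently blocked.
The rest can finish in the order T5, T9, T8, T2, T7, T6, T4.
Walking it through:
  T5 waits on nothing -> runs at once and releases L1
  T9 waits on nothing -> runs at once and releases L3 and L7
  T8 waits on nothing -> runs at once and releases L17 and L12
  T2: everything it awaited (L1) is free; runs, freeing L19 and L18
  T7 waits on nothing -> runs at once and releases L13
  T6: everything it awaited (L18) is free; runs, freeing L20
  T4: everything it awaited (L3, L12 and L20) is free; runs, freeing L10


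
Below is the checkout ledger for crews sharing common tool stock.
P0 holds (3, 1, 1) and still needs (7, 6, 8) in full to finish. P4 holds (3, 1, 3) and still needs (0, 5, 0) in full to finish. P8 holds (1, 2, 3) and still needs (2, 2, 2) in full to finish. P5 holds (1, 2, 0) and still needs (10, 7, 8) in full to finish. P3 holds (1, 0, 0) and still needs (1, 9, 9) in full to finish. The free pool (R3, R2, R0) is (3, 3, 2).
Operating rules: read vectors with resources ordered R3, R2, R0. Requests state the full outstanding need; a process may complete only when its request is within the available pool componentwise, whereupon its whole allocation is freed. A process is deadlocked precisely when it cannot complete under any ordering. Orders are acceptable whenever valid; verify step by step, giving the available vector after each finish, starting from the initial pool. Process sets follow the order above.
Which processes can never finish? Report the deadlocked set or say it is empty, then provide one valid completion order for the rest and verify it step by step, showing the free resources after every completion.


The deadlocked set is empty.
Key observation: starting with P8, each completion frees enough for the next — no one is permanently blocked.
One completion order for the rest: P8, P4, P0, P5, P3. Verifying each step:
  pool = (3, 3, 2)
  P8: need (2, 2, 2) fits (3, 3, 2); releases (1, 2, 3), pool now (4, 5, 5)
  P4: need (0, 5, 0) fits (4, 5, 5); releases (3, 1, 3), pool now (7, 6, 8)
  P0: need (7, 6, 8) fits (7, 6, 8); releases (3, 1, 1), pool now (10, 7, 9)
  P5: need (10, 7, 8) fits (10, 7, 9); releases (1, 2, 0), pool now (11, 9, 9)
  P3: need (1, 9, 9) fits (11, 9, 9); releases (1, 0, 0), pool now (12, 9, 9)


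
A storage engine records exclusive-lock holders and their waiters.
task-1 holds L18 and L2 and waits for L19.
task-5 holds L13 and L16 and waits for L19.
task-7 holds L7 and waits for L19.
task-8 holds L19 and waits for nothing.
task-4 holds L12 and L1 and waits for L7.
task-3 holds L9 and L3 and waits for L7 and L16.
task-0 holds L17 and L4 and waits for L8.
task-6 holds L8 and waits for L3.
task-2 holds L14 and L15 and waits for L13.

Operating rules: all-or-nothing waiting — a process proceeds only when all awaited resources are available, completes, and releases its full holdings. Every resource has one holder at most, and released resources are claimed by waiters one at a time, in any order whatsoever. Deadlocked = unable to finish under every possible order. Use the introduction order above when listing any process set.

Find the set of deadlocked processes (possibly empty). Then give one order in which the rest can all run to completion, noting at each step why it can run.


No process is deadlocked.
Key observation: no waiting chain loops back on itself — every chain ends at a process that waits on nothing, so everyone eventually runs.
A valid finishing order for the others: task-8, task-5, task-7, task-1, task-4, task-3, task-6, task-2, task-0.
Verifying each step:
  task-8 waits on nothing -> runs at once and releases L19
  task-5: everything it awaited (L19) is free; runs, freeing L13 and L16
  task-7: everything it awaited (L19) is free; runs, freeing L7
  task-1: everything it awaited (L19) is free; runs, freeing L18 and L2
  task-4: everything it awaited (L7) is free; runs, freeing L12 and L1
  task-3: everything it awaited (L7 and L16) is free; runs, freeing L9 and L3
  task-6: everything it awaited (L3) is free; runs, freeing L8
  task-2: everything it awaited (L13) is free; runs, freeing L14 and L15
  task-0: everything it awaited (L8) is free; runs, freeing L17 and L4


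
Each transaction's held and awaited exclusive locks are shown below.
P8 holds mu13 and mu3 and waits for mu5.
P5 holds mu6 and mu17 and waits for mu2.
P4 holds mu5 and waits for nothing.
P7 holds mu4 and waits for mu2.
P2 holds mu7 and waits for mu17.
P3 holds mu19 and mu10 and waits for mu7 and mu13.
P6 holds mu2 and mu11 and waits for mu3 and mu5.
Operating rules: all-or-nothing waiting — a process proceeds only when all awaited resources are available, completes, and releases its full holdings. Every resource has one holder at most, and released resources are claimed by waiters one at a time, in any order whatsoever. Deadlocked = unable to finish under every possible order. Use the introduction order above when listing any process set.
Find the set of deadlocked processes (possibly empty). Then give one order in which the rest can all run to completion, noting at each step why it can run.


Nothing here is deadlocked.
Key observation: the waits form no ring: some process can always run, and its releases unblock the others one by one.
One completion order for the rest: P4, P8, P6, P5, P7, P2, P3.
Verifying each step:
  P4: no waits; runs immediately, freeing mu5
  run P8 (all its waits — mu5 — are resolved); releases mu13 and mu3
  run P6 (all its waits — mu3 and mu5 — are resolved); releases mu2 and mu11
  run P5 (all its waits — mu2 — are resolved); releases mu6 and mu17
  run P7 (all its waits — mu2 — are resolved); releases mu4
  run P2 (all its waits — mu17 — are resolved); releases mu7
  run P3 (all its waits — mu7 and mu13 — are resolved); releases mu19 and mu10


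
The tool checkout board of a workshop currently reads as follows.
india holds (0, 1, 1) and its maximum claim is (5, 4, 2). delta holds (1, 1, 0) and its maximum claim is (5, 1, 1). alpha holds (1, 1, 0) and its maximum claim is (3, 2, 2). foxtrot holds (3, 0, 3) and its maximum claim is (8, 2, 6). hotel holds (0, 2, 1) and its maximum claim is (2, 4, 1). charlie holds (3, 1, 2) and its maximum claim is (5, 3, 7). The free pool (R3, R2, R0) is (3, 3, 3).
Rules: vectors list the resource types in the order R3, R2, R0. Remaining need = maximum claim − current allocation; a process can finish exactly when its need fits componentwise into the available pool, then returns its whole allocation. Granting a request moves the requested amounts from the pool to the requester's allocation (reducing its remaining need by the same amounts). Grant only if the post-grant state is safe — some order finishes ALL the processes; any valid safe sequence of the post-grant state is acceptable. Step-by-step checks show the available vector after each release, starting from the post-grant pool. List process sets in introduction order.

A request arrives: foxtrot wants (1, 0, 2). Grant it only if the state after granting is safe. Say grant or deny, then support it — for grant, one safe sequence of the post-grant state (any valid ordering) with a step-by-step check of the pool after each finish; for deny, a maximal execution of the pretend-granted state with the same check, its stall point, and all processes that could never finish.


DENY — the pretend-granted state is unsafe.
Key observation: after hotel, alpha the pool peaks at (3, 6, 2), and each blocked process is short somewhere: india on R3; delta on R3; foxtrot on R3; charlie on R0.
Pretend the grant happened; the run hotel, alpha goes as far as possible. Step-by-step check:
  pool = (2, 3, 1)
  run hotel (needs (2, 2, 0), free (2, 3, 1)); after release of (0, 2, 1) the pool is (2, 5, 2)
  run alpha (needs (2, 1, 2), free (2, 5, 2)); after release of (1, 1, 0) the pool is (3, 6, 2)
  india cannot run: need (5, 3, 1) vs free (3, 6, 2) (insufficient R3)
  delta cannot run: need (4, 0, 1) vs free (3, 6, 2) (insufficient R3)
  foxtrot cannot run: need (4, 2, 1) vs free (3, 6, 2) (insufficient R3)
  charlie cannot run: need (2, 2, 5) vs free (3, 6, 2) (insufficient R0)
Processes that could never finish after the grant: india, delta, foxtrot and charlie.


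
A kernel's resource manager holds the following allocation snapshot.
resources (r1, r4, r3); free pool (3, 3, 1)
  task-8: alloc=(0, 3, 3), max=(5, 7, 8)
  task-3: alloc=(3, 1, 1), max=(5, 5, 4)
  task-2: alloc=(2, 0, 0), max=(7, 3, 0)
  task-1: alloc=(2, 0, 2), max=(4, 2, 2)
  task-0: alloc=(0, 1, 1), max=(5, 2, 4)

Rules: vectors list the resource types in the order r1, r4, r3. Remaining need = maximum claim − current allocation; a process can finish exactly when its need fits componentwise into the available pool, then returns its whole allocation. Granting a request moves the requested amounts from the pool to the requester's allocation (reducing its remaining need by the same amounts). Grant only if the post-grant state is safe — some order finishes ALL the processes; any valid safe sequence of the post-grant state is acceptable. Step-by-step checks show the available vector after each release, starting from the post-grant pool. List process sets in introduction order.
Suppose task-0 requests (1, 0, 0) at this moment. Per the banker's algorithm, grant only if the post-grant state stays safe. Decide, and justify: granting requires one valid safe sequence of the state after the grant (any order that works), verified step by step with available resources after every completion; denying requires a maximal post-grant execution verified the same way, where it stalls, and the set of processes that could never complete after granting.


GRANT — the state after the grant stays safe, e.g. via task-1, task-0, task-2, task-3, task-8.
Key observation: the transfer keeps a workable pool ((2, 3, 1)); task-1 starts the safe sequence.
Verifying the post-grant state step by step:
  pool = (2, 3, 1)
  task-1: need (2, 2, 0) fits (2, 3, 1); releases (2, 0, 2), pool now (4, 3, 3)
  task-0: need (4, 1, 3) fits (4, 3, 3); releases (1, 1, 1), pool now (5, 4, 4)
  task-2: need (5, 3, 0) fits (5, 4, 4); releases (2, 0, 0), pool now (7, 4, 4)
  task-3: need (2, 4, 3) fits (7, 4, 4); releases (3, 1, 1), pool now (10, 5, 5)
  task-8: need (5, 4, 5) fits (10, 5, 5); releases (0, 3, 3), pool now (10, 8, 8)


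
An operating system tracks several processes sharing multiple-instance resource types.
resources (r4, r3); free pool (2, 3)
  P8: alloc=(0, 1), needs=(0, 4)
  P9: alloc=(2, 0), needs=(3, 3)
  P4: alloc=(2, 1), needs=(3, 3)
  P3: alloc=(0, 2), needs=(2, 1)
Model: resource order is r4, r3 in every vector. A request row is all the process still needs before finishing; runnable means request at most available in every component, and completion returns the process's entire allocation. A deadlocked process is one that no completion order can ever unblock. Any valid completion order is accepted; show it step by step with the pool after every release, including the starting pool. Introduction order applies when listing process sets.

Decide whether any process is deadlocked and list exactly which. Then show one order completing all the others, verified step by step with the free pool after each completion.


Deadlocked set: P9 and P4.
Key observation: the pool after P3, P8 is (2, 6); every surviving request exceeds it in r4, so progress ends there.
A valid finishing order for the others: P3, P8. Step-by-step check:
  pool = (2, 3)
  P3: need (2, 1) fits (2, 3); releases (0, 2), pool now (2, 5)
  P8: need (0, 4) fits (2, 5); releases (0, 1), pool now (2, 6)
The stuck group stays short no matter what:
  P9 still needs (3, 3) but only (2, 6) is free — short on r4
  P4 still needs (3, 3) but only (2, 6) is free — short on r4


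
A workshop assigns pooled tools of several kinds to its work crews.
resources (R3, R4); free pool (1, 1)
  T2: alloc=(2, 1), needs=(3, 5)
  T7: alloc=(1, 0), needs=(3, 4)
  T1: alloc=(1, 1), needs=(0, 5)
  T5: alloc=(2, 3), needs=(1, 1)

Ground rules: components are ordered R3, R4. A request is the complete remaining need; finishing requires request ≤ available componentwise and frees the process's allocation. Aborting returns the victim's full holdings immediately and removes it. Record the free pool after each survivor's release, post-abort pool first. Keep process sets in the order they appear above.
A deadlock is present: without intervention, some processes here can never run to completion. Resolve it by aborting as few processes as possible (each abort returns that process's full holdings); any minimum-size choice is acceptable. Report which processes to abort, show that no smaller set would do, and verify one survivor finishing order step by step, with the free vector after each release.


Abort T1.
Key observation: the deadlocked T2 becomes finishable only because T1 released (1, 1); it completes at step 3 below.
Why nothing smaller works: aborting no one leaves the state deadlocked as given.
Survivors finish in the order: T5, T7, T2. Walking it through (pool after the aborts first):
  pool = (2, 2)
  T5: need (1, 1) fits (2, 2); releases (2, 3), pool now (4, 5)
  T7: need (3, 4) fits (4, 5); releases (1, 0), pool now (5, 5)
  T2: need (3, 5) fits (5, 5); releases (2, 1), pool now (7, 6)


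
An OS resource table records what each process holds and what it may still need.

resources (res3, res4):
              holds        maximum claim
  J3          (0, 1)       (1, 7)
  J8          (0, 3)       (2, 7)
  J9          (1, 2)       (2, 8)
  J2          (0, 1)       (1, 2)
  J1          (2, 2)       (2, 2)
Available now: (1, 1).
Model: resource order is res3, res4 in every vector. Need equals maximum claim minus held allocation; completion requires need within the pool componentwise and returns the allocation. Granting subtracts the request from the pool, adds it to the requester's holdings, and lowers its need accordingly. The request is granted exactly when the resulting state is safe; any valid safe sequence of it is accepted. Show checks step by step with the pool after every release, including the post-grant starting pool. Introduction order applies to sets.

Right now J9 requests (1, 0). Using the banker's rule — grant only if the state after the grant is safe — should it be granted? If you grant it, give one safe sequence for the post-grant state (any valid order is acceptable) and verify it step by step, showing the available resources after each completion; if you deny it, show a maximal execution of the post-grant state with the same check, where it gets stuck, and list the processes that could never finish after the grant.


GRANT. The post-grant state is safe; one safe sequence: J1, J2, J8, J3, J9.
Key observation: (0, 1) free after granting still covers J1 first, and each release covers the next.
Verifying the post-grant state step by step:
  pool = (0, 1)
  run J1 (needs (0, 0), free (0, 1)); after release of (2, 2) the pool is (2, 3)
  run J2 (needs (1, 1), free (2, 3)); after release of (0, 1) the pool is (2, 4)
  run J8 (needs (2, 4), free (2, 4)); after release of (0, 3) the pool is (2, 7)
  run J3 (needs (1, 6), free (2, 7)); after release of (0, 1) the pool is (2, 8)
  run J9 (needs (0, 6), free (2, 8)); after release of (2, 2) the pool is (4, 10)


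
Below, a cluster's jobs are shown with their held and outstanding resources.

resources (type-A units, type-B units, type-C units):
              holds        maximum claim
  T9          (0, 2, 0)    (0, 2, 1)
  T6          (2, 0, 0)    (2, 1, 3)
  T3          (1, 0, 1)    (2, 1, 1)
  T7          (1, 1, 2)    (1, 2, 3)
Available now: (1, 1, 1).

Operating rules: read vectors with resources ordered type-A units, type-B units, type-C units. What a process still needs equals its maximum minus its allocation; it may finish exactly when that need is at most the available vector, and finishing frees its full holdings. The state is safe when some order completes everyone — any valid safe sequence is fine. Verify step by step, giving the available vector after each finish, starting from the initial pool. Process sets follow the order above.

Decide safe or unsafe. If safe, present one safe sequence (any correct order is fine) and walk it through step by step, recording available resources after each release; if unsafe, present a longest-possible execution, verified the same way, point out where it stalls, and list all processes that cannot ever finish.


SAFE. One safe sequence: T7, T6, T9, T3.
Key observation: at T7 the run first touches a limit — (0, 1, 1) against (1, 1, 1), exact on a resource it actually requests.
Check, step by step:
  pool = (1, 1, 1)
  T7: need (0, 1, 1) fits (1, 1, 1); releases (1, 1, 2), pool now (2, 2, 3)
  T6: need (0, 1, 3) fits (2, 2, 3); releases (2, 0, 0), pool now (4, 2, 3)
  T9: need (0, 0, 1) fits (4, 2, 3); releases (0, 2, 0), pool now (4, 4, 3)
  T3: need (1, 1, 0) fits (4, 4, 3); releases (1, 0, 1), pool now (5, 4, 4)


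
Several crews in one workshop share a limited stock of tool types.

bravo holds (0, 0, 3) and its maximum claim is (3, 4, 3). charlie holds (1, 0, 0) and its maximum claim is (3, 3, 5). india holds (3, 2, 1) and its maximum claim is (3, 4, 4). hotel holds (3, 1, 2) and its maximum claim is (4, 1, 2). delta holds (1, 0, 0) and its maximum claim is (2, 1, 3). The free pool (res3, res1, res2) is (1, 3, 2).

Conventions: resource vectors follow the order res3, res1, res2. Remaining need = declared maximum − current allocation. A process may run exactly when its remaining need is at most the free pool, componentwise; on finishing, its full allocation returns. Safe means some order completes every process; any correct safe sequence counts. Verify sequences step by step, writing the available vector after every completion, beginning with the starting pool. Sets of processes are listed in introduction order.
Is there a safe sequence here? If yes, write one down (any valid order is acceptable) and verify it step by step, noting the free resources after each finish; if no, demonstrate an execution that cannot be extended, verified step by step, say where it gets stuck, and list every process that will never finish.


SAFE. One safe sequence: hotel, bravo, india, charlie, delta.
Key observation: the first exact fit in this order is hotel — it needs (1, 0, 0) with (1, 3, 2) free, meeting a requested resource to the last unit.
Walking it through:
  pool = (1, 3, 2)
  hotel needs (1, 0, 0) <= (1, 3, 2) -> finishes; pool += (3, 1, 2) = (4, 4, 4)
  bravo needs (3, 4, 0) <= (4, 4, 4) -> finishes; pool += (0, 0, 3) = (4, 4, 7)
  india needs (0, 2, 3) <= (4, 4, 7) -> finishes; pool += (3, 2, 1) = (7, 6, 8)
  charlie needs (2, 3, 5) <= (7, 6, 8) -> finishes; pool += (1, 0, 0) = (8, 6, 8)
  delta needs (1, 1, 3) <= (8, 6, 8) -> finishes; pool += (1, 0, 0) = (9, 6, 8)


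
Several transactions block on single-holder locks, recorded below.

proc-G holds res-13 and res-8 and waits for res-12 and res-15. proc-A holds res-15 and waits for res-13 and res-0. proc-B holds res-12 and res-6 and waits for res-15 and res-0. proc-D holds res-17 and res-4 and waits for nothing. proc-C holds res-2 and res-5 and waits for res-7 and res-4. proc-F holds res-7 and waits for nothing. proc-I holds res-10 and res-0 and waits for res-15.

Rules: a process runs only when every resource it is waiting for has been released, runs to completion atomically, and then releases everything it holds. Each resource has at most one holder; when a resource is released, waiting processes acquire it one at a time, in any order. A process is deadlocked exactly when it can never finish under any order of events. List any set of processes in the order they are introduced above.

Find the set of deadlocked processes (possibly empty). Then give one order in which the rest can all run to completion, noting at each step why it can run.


The deadlocked set is proc-G, proc-A, proc-B and proc-I.
Key observation: the knot is the closed ring of waits proc-G -> proc-A -> proc-G; proc-B and proc-I are caught in further circular waits.
A valid finishing order for the others: proc-F, proc-D, proc-C.
Walking it through:
  run proc-F (it waits on nothing); releases res-7
  run proc-D (it waits on nothing); releases res-17 and res-4
  proc-C waits on res-7 and res-4 — all released -> runs and releases res-2 and res-5


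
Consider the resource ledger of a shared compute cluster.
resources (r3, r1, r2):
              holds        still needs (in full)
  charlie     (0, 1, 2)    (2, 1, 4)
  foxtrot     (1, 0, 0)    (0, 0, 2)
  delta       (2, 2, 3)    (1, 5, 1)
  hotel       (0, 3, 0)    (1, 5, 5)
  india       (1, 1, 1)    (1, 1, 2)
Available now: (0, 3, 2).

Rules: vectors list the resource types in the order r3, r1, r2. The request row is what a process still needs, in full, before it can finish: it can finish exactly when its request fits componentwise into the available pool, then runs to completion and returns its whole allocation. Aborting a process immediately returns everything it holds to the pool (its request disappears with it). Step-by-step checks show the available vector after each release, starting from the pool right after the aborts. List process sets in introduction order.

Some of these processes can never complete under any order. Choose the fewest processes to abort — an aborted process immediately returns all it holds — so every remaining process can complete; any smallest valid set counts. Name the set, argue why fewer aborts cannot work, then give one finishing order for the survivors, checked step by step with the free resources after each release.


Minimum abort set: hotel.
Key observation: no ordering could ever have run delta before the abort of hotel; with (0, 3, 0) back in the pool it fits at step 2.
Minimality: the empty abort set fails — the state is deadlocked as it stands.
Survivors finish in the order: foxtrot, delta, charlie, india. Walking it through (pool after the aborts first):
  pool = (0, 6, 2)
  foxtrot needs (0, 0, 2) <= (0, 6, 2) -> finishes; pool += (1, 0, 0) = (1, 6, 2)
  delta needs (1, 5, 1) <= (1, 6, 2) -> finishes; pool += (2, 2, 3) = (3, 8, 5)
  charlie needs (2, 1, 4) <= (3, 8, 5) -> finishes; pool += (0, 1, 2) = (3, 9, 7)
  india needs (1, 1, 2) <= (3, 9, 7) -> finishes; pool += (1, 1, 1) = (4, 10, 8)


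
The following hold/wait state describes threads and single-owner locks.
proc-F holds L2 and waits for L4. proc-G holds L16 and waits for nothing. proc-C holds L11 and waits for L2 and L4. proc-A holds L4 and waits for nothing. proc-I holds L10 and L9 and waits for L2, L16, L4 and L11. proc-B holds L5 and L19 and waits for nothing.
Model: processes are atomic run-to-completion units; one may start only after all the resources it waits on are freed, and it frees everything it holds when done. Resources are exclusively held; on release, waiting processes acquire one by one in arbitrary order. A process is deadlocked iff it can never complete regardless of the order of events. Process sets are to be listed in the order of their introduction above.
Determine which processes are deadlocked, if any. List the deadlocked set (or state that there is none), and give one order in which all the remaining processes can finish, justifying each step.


The deadlocked set is empty.
Key observation: the wait graph is acyclic; completion cascades from the unblocked processes through everyone else.
One completion order for the rest: proc-A, proc-B, proc-F, proc-G, proc-C, proc-I.
Check, step by step:
  run proc-A (it waits on nothing); releases L4
  run proc-B (it waits on nothing); releases L5 and L19
  run proc-F (all its waits — L4 — are resolved); releases L2
  run proc-G (it waits on nothing); releases L16
  run proc-C (all its waits — L2 and L4 — are resolved); releases L11
  run proc-I (all its waits — L2, L16, L4 and L11 — are resolved); releases L10 and L9


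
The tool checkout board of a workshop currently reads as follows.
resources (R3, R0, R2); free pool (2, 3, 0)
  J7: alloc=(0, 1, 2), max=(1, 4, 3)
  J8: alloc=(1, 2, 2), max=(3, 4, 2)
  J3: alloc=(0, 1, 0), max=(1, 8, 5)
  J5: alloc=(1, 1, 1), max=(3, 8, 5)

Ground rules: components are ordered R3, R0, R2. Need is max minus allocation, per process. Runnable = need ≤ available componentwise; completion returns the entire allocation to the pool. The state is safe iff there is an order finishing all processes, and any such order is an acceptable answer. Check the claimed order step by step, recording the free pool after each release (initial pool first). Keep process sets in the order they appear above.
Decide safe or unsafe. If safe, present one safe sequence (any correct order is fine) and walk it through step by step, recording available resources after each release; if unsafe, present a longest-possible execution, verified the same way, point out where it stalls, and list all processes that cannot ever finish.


UNSAFE.
Key observation: even finishing J8, J7 leaves just (3, 6, 4) free — too little R0 for any of the remaining processes.
The run J8, J7 cannot be extended any further. Step-by-step check:
  pool = (2, 3, 0)
  run J8 (needs (2, 2, 0), free (2, 3, 0)); after release of (1, 2, 2) the pool is (3, 5, 2)
  run J7 (needs (1, 3, 1), free (3, 5, 2)); after release of (0, 1, 2) the pool is (3, 6, 4)
  J3 cannot run: need (1, 7, 5) vs free (3, 6, 4) (insufficient R0 and R2)
  J5 cannot run: need (2, 7, 4) vs free (3, 6, 4) (insufficient R0)
Permanently blocked: J3 and J5.


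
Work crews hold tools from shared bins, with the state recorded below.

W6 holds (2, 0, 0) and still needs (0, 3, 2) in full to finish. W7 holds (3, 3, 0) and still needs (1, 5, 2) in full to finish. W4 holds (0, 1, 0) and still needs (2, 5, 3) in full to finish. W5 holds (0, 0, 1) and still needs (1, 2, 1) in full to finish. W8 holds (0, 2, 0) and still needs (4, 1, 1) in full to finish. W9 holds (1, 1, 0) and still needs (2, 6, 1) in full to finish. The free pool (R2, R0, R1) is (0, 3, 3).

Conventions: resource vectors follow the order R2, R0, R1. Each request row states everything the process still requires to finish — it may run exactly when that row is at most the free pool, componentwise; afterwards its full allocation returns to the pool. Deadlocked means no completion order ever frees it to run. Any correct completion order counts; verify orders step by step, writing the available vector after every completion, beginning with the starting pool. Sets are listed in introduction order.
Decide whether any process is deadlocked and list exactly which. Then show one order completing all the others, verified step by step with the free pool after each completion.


Deadlocked set: W7, W4, W8 and W9.
Key observation: after W6, W5 the pool peaks at (2, 3, 4), and each blocked process is short somewhere: W7 on R0; W4 on R0; W8 on R2; W9 on R0.
The rest can finish in the order W6, W5. Step-by-step check:
  pool = (0, 3, 3)
  run W6 (needs (0, 3, 2), free (0, 3, 3)); after release of (2, 0, 0) the pool is (2, 3, 3)
  run W5 (needs (1, 2, 1), free (2, 3, 3)); after release of (0, 0, 1) the pool is (2, 3, 4)
The blocked processes can never fit:
  W7 cannot run: need (1, 5, 2) vs free (2, 3, 4) (insufficient R0)
  W4 cannot run: need (2, 5, 3) vs free (2, 3, 4) (insufficient R0)
  W8 cannot run: need (4, 1, 1) vs free (2, 3, 4) (insufficient R2)
  W9 cannot run: need (2, 6, 1) vs free (2, 3, 4) (insufficient R0)
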